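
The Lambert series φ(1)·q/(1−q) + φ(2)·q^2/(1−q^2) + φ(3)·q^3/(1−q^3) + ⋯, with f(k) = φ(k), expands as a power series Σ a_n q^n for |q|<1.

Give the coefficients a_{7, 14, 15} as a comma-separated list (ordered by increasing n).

q^7  k|7↦φ(k): 7:6 1:1  a_7=7
[q^14] φ(14)=6,φ(7)=6,φ(2)=1,φ(1)=1 ⇒ 14
q^15  k|15↦φ(k): 1:1 3:2 5:4 15:8  a_15=15

7, 14, 15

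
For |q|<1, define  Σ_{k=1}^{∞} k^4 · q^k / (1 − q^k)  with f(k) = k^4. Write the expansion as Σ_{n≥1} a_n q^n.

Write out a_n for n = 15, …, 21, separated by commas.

d|15:{1,3,5,15}  Σf=1+81+625+50625=51332
q^16  k|16↦f(k): 1:1 2:16 4:256 8:4096 16:65536  a_16=69905
d|17:{1,17}  Σf=1+83521=83522
n=18: 18·1 9·2 6·3 3·6 2·9 1·18  f→[104976+6561+1296+81+16+1]=112931
d|19:{1,19}  Σf=1+130321=130322
q^20  k|20↦f(k): 1:1 2:16 4:256 5:625 10:10000 20:160000  a_20=170898
q^21  k|21↦f(k): 21:194481 7:2401 3:81 1:1  a_21=196964

51332, 69905, 83522, 112931, 130322, 170898, 196964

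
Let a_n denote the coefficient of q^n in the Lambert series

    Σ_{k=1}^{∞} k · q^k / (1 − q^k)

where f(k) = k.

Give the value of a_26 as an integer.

a_26 = 42

[q^26] f(1)=1,f(2)=2,f(13)=13,f(26)=26 ⇒ 42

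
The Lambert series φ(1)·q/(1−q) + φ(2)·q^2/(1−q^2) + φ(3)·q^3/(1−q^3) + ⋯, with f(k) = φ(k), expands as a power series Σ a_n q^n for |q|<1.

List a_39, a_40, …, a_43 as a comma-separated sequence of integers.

d|39:{1,3,13,39}  Σφ=1+2+12+24=39
d|40:{1,2,4,5,8,10,20,40}  Σφ=1+1+2+4+4+4+8+16=40
q^41  k|41↦φ(k): 1:1 41:40  a_41=41
d|42:{42,21,14,7,6,3,2,1}  Σφ=12+12+6+6+2+2+1+1=42
n=43: 43·1 1·43  φ→[42+1]=43

39, 40, 41, 42, 43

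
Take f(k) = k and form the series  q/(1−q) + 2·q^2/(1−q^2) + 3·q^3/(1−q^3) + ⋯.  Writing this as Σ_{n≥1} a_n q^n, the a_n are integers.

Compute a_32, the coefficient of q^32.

a_32 = 63

[q^32] f(1)=1,f(2)=2,f(4)=4,f(8)=8,f(16)=16,f(32)=32 ⇒ 63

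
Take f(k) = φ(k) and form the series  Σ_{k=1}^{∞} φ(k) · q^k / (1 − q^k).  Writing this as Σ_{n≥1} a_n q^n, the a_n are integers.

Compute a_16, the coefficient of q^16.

d|16:{1,2,4,8,16}  Σφ=1+1+2+4+8=16

a_16 = 16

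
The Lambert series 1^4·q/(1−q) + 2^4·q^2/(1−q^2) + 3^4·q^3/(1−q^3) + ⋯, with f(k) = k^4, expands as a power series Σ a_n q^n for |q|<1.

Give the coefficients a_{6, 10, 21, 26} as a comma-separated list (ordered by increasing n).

n=6: 6·1 3·2 2·3 1·6  f→[1296+81+16+1]=1394
q^10  k|10↦f(k): 1:1 2:16 5:625 10:10000  a_10=10642
[q^21] f(1)=1,f(3)=81,f(7)=2401,f(21)=194481 ⇒ 196964
[q^26] f(1)=1,f(2)=16,f(13)=28561,f(26)=456976 ⇒ 485554

1394, 10642, 196964, 485554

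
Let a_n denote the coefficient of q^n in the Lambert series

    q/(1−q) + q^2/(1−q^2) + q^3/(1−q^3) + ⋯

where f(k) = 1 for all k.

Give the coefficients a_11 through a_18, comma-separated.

2, 6, 2, 4, 4, 5, 2, 6

[q^11] f(1)=1,f(11)=1 ⇒ 2
[q^12] f(1)=1,f(2)=1,f(3)=1,f(4)=1,f(6)=1,f(12)=1 ⇒ 6
d|13:{1,13}  Σf=1+1=2
d|14:{14,7,2,1}  Σf=1+1+1+1=4
d|15:{1,3,5,15}  Σf=1+1+1+1=4
q^16  k|16↦f(k): 16:1 8:1 4:1 2:1 1:1  a_16=5
[q^17] f(1)=1,f(17)=1 ⇒ 2
q^18  k|18↦f(k): 1:1 2:1 3:1 6:1 9:1 18:1  a_18=6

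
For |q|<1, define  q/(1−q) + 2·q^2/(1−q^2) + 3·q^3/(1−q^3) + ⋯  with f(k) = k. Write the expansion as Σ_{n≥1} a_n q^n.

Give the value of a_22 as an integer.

a_22 = 36

n=22: 22·1 11·2 2·11 1·22  f→[22+11+2+1]=36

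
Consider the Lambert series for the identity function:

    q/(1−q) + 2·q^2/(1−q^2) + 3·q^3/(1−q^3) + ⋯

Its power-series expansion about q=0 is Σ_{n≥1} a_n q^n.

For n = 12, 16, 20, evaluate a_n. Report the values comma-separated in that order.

q^12  k|12↦f(k): 12:12 6:6 4:4 3:3 2:2 1:1  a_12=28
d|16:{16,8,4,2,1}  Σf=16+8+4+2+1=31
[q^20] f(1)=1,f(2)=2,f(4)=4,f(5)=5,f(10)=10,f(20)=20 ⇒ 42

28, 31, 42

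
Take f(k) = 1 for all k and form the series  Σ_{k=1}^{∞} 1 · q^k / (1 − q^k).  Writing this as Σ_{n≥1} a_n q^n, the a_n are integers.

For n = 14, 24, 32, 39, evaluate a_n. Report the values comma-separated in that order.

d|14:{14,7,2,1}  Σf=1+1+1+1=4
q^24  k|24↦f(k): 24:1 12:1 8:1 6:1 4:1 3:1 2:1 1:1  a_24=8
q^32  k|32↦f(k): 1:1 2:1 4:1 8:1 16:1 32:1  a_32=6
[q^39] f(39)=1,f(13)=1,f(3)=1,f(1)=1 ⇒ 4

4, 8, 6, 4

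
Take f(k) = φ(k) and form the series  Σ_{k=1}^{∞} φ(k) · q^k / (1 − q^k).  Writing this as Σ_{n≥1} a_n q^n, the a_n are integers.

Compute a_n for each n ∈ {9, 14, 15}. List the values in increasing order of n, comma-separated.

d|9:{1,3,9}  Σφ=1+2+6=9
n=14: 14·1 7·2 2·7 1·14  φ→[6+6+1+1]=14
d|15:{15,5,3,1}  Σφ=8+4+2+1=15

9, 14, 15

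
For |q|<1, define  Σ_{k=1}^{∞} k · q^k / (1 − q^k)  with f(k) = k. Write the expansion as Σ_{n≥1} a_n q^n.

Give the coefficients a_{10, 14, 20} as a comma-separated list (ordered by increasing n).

[q^10] f(1)=1,f(2)=2,f(5)=5,f(10)=10 ⇒ 18
q^14  k|14↦f(k): 14:14 7:7 2:2 1:1  a_14=24
q^20  k|20↦f(k): 20:20 10:10 5:5 4:4 2:2 1:1  a_20=42

18, 24, 42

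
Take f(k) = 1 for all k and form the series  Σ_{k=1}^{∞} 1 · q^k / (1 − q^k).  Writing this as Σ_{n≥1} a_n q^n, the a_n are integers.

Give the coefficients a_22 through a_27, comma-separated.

[q^22] f(22)=1,f(11)=1,f(2)=1,f(1)=1 ⇒ 4
q^23  k|23↦f(k): 1:1 23:1  a_23=2
n=24: 1·24 2·12 3·8 4·6 6·4 8·3 12·2 24·1  f→[1+1+1+1+1+1+1+1]=8
q^25  k|25↦f(k): 1:1 5:1 25:1  a_25=3
d|26:{1,2,13,26}  Σf=1+1+1+1=4
n=27: 27·1 9·3 3·9 1·27  f→[1+1+1+1]=4

4, 2, 8, 3, 4, 4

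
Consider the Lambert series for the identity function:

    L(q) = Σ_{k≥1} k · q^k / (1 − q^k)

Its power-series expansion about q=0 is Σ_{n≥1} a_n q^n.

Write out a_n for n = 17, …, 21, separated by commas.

q^17  k|17↦f(k): 1:1 17:17  a_17=18
n=18: 1·18 2·9 3·6 6·3 9·2 18·1  f→[1+2+3+6+9+18]=39
d|19:{19,1}  Σf=19+1=20
d|20:{20,10,5,4,2,1}  Σf=20+10+5+4+2+1=42
q^21  k|21↦f(k): 21:21 7:7 3:3 1:1  a_21=32

18, 39, 20, 42, 32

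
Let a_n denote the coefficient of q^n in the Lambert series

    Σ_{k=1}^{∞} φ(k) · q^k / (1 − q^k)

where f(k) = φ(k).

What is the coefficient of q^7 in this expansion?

d|7:{7,1}  Σφ=6+1=7

a_7 = 7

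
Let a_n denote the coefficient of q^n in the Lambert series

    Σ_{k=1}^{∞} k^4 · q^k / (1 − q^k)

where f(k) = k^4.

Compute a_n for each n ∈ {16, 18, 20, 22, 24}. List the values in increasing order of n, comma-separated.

69905, 112931, 170898, 248914, 358258

n=16: 1·16 2·8 4·4 8·2 16·1  f→[1+16+256+4096+65536]=69905
d|18:{1,2,3,6,9,18}  Σf=1+16+81+1296+6561+104976=112931
n=20: 20·1 10·2 5·4 4·5 2·10 1·20  f→[160000+10000+625+256+16+1]=170898
n=22: 1·22 2·11 11·2 22·1  f→[1+16+14641+234256]=248914
q^24  k|24↦f(k): 1:1 2:16 3:81 4:256 6:1296 8:4096 12:20736 24:331776  a_24=358258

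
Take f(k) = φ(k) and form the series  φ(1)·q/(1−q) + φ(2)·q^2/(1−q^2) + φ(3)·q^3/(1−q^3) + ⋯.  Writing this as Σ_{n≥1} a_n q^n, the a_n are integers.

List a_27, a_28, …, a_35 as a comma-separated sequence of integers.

d|27:{27,9,3,1}  Σφ=18+6+2+1=27
d|28:{28,14,7,4,2,1}  Σφ=12+6+6+2+1+1=28
d|29:{29,1}  Σφ=28+1=29
[q^30] φ(30)=8,φ(15)=8,φ(10)=4,φ(6)=2,φ(5)=4,φ(3)=2,φ(2)=1,φ(1)=1 ⇒ 30
d|31:{31,1}  Σφ=30+1=31
n=32: 32·1 16·2 8·4 4·8 2·16 1·32  φ→[16+8+4+2+1+1]=32
[q^33] φ(33)=20,φ(11)=10,φ(3)=2,φ(1)=1 ⇒ 33
n=34: 1·34 2·17 17·2 34·1  φ→[1+1+16+16]=34
[q^35] φ(1)=1,φ(5)=4,φ(7)=6,φ(35)=24 ⇒ 35

27, 28, 29, 30, 31, 32, 33, 34, 35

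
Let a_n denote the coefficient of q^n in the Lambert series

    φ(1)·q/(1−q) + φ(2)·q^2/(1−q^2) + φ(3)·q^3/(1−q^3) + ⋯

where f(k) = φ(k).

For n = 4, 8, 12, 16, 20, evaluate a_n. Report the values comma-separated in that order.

d|4:{1,2,4}  Σφ=1+1+2=4
[q^8] φ(1)=1,φ(2)=1,φ(4)=2,φ(8)=4 ⇒ 8
n=12: 1·12 2·6 3·4 4·3 6·2 12·1  φ→[1+1+2+2+2+4]=12
d|16:{1,2,4,8,16}  Σφ=1+1+2+4+8=16
d|20:{20,10,5,4,2,1}  Σφ=8+4+4+2+1+1=20

4, 8, 12, 16, 20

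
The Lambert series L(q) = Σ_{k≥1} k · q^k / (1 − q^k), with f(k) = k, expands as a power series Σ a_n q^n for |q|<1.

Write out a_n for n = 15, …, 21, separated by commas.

24, 31, 18, 39, 20, 42, 32

d|15:{1,3,5,15}  Σf=1+3+5+15=24
[q^16] f(1)=1,f(2)=2,f(4)=4,f(8)=8,f(16)=16 ⇒ 31
d|17:{17,1}  Σf=17+1=18
[q^18] f(1)=1,f(2)=2,f(3)=3,f(6)=6,f(9)=9,f(18)=18 ⇒ 39
d|19:{1,19}  Σf=1+19=20
n=20: 1·20 2·10 4·5 5·4 10·2 20·1  f→[1+2+4+5+10+20]=42
q^21  k|21↦f(k): 21:21 7:7 3:3 1:1  a_21=32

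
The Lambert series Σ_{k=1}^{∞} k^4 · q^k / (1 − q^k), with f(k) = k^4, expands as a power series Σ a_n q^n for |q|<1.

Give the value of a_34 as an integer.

a_34 = 1419874

q^34  k|34↦f(k): 1:1 2:16 17:83521 34:1336336  a_34=1419874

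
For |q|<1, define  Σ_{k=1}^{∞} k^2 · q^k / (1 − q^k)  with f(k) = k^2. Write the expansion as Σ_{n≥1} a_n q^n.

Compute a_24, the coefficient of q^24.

a_24 = 850

q^24  k|24↦f(k): 1:1 2:4 3:9 4:16 6:36 8:64 12:144 24:576  a_24=850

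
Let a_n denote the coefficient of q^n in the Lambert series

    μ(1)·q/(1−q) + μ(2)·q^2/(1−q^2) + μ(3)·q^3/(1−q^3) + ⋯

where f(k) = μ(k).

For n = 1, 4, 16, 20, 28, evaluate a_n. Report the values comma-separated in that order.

[q^1] μ(1)=1 ⇒ 1
q^4  k|4↦μ(k): 1:1 2:-1 4:0  a_4=0
d|16:{1,2,4,8,16}  Σμ=1+(-1)+0+0+0=0
q^20  k|20↦μ(k): 20:0 10:1 5:-1 4:0 2:-1 1:1  a_20=0
n=28: 28·1 14·2 7·4 4·7 2·14 1·28  μ→[0+1+(-1)+0+(-1)+1]=0

1, 0, 0, 0, 0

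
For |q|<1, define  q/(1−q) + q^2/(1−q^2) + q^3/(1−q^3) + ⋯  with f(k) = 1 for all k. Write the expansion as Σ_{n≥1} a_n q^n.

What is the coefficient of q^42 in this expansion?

q^42  k|42↦f(k): 1:1 2:1 3:1 6:1 7:1 14:1 21:1 42:1  a_42=8

a_42 = 8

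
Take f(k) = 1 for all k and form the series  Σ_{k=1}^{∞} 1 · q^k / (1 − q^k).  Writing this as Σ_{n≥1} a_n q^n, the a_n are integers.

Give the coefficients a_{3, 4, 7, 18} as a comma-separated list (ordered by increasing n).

[q^3] f(3)=1,f(1)=1 ⇒ 2
[q^4] f(1)=1,f(2)=1,f(4)=1 ⇒ 3
n=7: 7·1 1·7  f→[1+1]=2
d|18:{1,2,3,6,9,18}  Σf=1+1+1+1+1+1=6

2, 3, 2, 6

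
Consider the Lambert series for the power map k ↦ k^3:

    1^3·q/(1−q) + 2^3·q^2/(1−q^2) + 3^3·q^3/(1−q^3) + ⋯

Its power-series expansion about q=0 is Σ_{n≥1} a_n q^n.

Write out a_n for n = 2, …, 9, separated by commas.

9, 28, 73, 126, 252, 344, 585, 757

[q^2] f(1)=1,f(2)=8 ⇒ 9
[q^3] f(3)=27,f(1)=1 ⇒ 28
[q^4] f(1)=1,f(2)=8,f(4)=64 ⇒ 73
[q^5] f(1)=1,f(5)=125 ⇒ 126
q^6  k|6↦f(k): 6:216 3:27 2:8 1:1  a_6=252
[q^7] f(1)=1,f(7)=343 ⇒ 344
q^8  k|8↦f(k): 1:1 2:8 4:64 8:512  a_8=585
n=9: 1·9 3·3 9·1  f→[1+27+729]=757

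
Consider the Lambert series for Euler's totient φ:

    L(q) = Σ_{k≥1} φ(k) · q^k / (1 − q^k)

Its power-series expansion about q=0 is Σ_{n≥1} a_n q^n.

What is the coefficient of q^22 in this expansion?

n=22: 22·1 11·2 2·11 1·22  φ→[10+10+1+1]=22

a_22 = 22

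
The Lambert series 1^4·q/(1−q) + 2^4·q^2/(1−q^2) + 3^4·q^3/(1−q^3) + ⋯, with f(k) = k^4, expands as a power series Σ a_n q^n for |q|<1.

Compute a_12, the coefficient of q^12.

[q^12] f(12)=20736,f(6)=1296,f(4)=256,f(3)=81,f(2)=16,f(1)=1 ⇒ 22386

a_12 = 22386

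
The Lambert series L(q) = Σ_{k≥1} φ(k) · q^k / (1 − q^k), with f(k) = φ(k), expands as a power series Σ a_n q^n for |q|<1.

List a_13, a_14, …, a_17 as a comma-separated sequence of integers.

[q^13] φ(13)=12,φ(1)=1 ⇒ 13
q^14  k|14↦φ(k): 1:1 2:1 7:6 14:6  a_14=14
n=15: 15·1 5·3 3·5 1·15  φ→[8+4+2+1]=15
d|16:{1,2,4,8,16}  Σφ=1+1+2+4+8=16
n=17: 17·1 1·17  φ→[16+1]=17

13, 14, 15, 16, 17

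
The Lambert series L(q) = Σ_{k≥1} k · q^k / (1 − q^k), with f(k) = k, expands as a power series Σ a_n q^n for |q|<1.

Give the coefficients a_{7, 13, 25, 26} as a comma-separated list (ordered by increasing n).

8, 14, 31, 42

q^7  k|7↦f(k): 1:1 7:7  a_7=8
[q^13] f(13)=13,f(1)=1 ⇒ 14
n=25: 25·1 5·5 1·25  f→[25+5+1]=31
[q^26] f(1)=1,f(2)=2,f(13)=13,f(26)=26 ⇒ 42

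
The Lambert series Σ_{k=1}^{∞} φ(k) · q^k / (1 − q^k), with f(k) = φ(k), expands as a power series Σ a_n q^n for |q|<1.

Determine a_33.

n=33: 1·33 3·11 11·3 33·1  φ→[1+2+10+20]=33

a_33 = 33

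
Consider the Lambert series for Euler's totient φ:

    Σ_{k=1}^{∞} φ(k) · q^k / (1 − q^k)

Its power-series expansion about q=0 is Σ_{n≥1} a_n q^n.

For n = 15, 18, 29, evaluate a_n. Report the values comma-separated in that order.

[q^15] φ(1)=1,φ(3)=2,φ(5)=4,φ(15)=8 ⇒ 15
d|18:{18,9,6,3,2,1}  Σφ=6+6+2+2+1+1=18
d|29:{29,1}  Σφ=28+1=29

15, 18, 29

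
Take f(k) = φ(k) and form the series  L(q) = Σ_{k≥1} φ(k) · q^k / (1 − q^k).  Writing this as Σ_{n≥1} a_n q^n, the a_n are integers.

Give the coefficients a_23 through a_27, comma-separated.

q^23  k|23↦φ(k): 1:1 23:22  a_23=23
[q^24] φ(24)=8,φ(12)=4,φ(8)=4,φ(6)=2,φ(4)=2,φ(3)=2,φ(2)=1,φ(1)=1 ⇒ 24
n=25: 25·1 5·5 1·25  φ→[20+4+1]=25
d|26:{1,2,13,26}  Σφ=1+1+12+12=26
d|27:{27,9,3,1}  Σφ=18+6+2+1=27

23, 24, 25, 26, 27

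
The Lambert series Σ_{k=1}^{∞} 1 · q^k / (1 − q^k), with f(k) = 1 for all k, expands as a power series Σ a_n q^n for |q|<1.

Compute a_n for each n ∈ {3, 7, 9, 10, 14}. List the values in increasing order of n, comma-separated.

2, 2, 3, 4, 4

q^3  k|3↦f(k): 1:1 3:1  a_3=2
d|7:{7,1}  Σf=1+1=2
[q^9] f(9)=1,f(3)=1,f(1)=1 ⇒ 3
q^10  k|10↦f(k): 10:1 5:1 2:1 1:1  a_10=4
d|14:{1,2,7,14}  Σf=1+1+1+1=4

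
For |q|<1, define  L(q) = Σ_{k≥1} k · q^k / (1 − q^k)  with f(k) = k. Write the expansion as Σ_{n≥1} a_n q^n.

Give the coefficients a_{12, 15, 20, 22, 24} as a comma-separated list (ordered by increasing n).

n=12: 12·1 6·2 4·3 3·4 2·6 1·12  f→[12+6+4+3+2+1]=28
q^15  k|15↦f(k): 15:15 5:5 3:3 1:1  a_15=24
d|20:{20,10,5,4,2,1}  Σf=20+10+5+4+2+1=42
[q^22] f(22)=22,f(11)=11,f(2)=2,f(1)=1 ⇒ 36
[q^24] f(1)=1,f(2)=2,f(3)=3,f(4)=4,f(6)=6,f(8)=8,f(12)=12,f(24)=24 ⇒ 60

28, 24, 42, 36, 60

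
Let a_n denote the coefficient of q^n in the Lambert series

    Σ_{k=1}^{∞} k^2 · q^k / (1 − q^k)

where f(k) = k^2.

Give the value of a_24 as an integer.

q^24  k|24↦f(k): 1:1 2:4 3:9 4:16 6:36 8:64 12:144 24:576  a_24=850

a_24 = 850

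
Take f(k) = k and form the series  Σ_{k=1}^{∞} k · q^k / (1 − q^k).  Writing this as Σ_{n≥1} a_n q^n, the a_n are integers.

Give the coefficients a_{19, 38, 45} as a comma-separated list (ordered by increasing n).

20, 60, 78

d|19:{19,1}  Σf=19+1=20
[q^38] f(38)=38,f(19)=19,f(2)=2,f(1)=1 ⇒ 60
d|45:{45,15,9,5,3,1}  Σf=45+15+9+5+3+1=78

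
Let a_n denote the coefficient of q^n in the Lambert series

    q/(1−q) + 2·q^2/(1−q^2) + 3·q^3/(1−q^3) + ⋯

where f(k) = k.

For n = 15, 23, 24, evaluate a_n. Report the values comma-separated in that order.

d|15:{1,3,5,15}  Σf=1+3+5+15=24
d|23:{23,1}  Σf=23+1=24
n=24: 24·1 12·2 8·3 6·4 4·6 3·8 2·12 1·24  f→[24+12+8+6+4+3+2+1]=60

24, 24, 60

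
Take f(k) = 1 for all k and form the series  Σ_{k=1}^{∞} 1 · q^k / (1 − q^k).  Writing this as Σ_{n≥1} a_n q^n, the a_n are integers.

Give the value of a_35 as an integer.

a_35 = 4

[q^35] f(35)=1,f(7)=1,f(5)=1,f(1)=1 ⇒ 4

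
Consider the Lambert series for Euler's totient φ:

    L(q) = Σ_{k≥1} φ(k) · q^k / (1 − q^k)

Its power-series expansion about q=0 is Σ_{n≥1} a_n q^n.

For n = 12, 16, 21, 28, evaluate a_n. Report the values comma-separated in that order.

[q^12] φ(1)=1,φ(2)=1,φ(3)=2,φ(4)=2,φ(6)=2,φ(12)=4 ⇒ 12
n=16: 1·16 2·8 4·4 8·2 16·1  φ→[1+1+2+4+8]=16
[q^21] φ(1)=1,φ(3)=2,φ(7)=6,φ(21)=12 ⇒ 21
d|28:{28,14,7,4,2,1}  Σφ=12+6+6+2+1+1=28

12, 16, 21, 28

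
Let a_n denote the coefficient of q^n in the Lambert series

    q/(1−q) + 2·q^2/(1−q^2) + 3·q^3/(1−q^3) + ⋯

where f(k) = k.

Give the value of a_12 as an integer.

a_12 = 28

q^12  k|12↦f(k): 1:1 2:2 3:3 4:4 6:6 12:12  a_12=28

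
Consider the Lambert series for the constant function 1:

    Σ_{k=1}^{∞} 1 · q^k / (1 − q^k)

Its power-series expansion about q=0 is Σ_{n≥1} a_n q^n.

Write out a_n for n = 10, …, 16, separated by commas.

q^10  k|10↦f(k): 1:1 2:1 5:1 10:1  a_10=4
n=11: 1·11 11·1  f→[1+1]=2
d|12:{1,2,3,4,6,12}  Σf=1+1+1+1+1+1=6
q^13  k|13↦f(k): 1:1 13:1  a_13=2
q^14  k|14↦f(k): 1:1 2:1 7:1 14:1  a_14=4
[q^15] f(15)=1,f(5)=1,f(3)=1,f(1)=1 ⇒ 4
d|16:{16,8,4,2,1}  Σf=1+1+1+1+1=5

4, 2, 6, 2, 4, 4, 5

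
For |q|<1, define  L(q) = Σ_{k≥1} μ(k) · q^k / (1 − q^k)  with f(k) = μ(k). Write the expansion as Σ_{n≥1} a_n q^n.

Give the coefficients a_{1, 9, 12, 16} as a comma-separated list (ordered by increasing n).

[q^1] μ(1)=1 ⇒ 1
q^9  k|9↦μ(k): 9:0 3:-1 1:1  a_9=0
d|12:{1,2,3,4,6,12}  Σμ=1+(-1)+(-1)+0+1+0=0
d|16:{1,2,4,8,16}  Σμ=1+(-1)+0+0+0=0

1, 0, 0, 0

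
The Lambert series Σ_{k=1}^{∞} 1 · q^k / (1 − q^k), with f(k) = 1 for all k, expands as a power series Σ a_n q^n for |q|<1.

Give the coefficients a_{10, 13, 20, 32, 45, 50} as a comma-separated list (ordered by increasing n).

n=10: 10·1 5·2 2·5 1·10  f→[1+1+1+1]=4
n=13: 1·13 13·1  f→[1+1]=2
[q^20] f(1)=1,f(2)=1,f(4)=1,f(5)=1,f(10)=1,f(20)=1 ⇒ 6
q^32  k|32↦f(k): 32:1 16:1 8:1 4:1 2:1 1:1  a_32=6
q^45  k|45↦f(k): 1:1 3:1 5:1 9:1 15:1 45:1  a_45=6
n=50: 50·1 25·2 10·5 5·10 2·25 1·50  f→[1+1+1+1+1+1]=6

4, 2, 6, 6, 6, 6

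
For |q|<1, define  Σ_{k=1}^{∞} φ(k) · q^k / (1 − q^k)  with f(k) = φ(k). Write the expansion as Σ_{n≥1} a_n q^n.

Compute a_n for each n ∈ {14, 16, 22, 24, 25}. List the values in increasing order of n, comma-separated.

d|14:{14,7,2,1}  Σφ=6+6+1+1=14
d|16:{1,2,4,8,16}  Σφ=1+1+2+4+8=16
d|22:{22,11,2,1}  Σφ=10+10+1+1=22
[q^24] φ(24)=8,φ(12)=4,φ(8)=4,φ(6)=2,φ(4)=2,φ(3)=2,φ(2)=1,φ(1)=1 ⇒ 24
d|25:{1,5,25}  Σφ=1+4+20=25

14, 16, 22, 24, 25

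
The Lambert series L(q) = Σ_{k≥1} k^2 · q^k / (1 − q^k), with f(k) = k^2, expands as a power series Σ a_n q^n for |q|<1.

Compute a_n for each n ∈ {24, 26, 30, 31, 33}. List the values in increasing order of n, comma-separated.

[q^24] f(1)=1,f(2)=4,f(3)=9,f(4)=16,f(6)=36,f(8)=64,f(12)=144,f(24)=576 ⇒ 850
q^26  k|26↦f(k): 1:1 2:4 13:169 26:676  a_26=850
n=30: 1·30 2·15 3·10 5·6 6·5 10·3 15·2 30·1  f→[1+4+9+25+36+100+225+900]=1300
n=31: 1·31 31·1  f→[1+961]=962
d|33:{1,3,11,33}  Σf=1+9+121+1089=1220

850, 850, 1300, 962, 1220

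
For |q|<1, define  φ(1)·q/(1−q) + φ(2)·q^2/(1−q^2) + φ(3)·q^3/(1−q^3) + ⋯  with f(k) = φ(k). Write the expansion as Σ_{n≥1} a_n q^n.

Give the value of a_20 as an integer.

d|20:{20,10,5,4,2,1}  Σφ=8+4+4+2+1+1=20

a_20 = 20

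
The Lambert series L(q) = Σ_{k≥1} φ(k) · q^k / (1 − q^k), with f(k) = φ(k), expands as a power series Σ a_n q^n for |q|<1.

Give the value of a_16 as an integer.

d|16:{16,8,4,2,1}  Σφ=8+4+2+1+1=16

a_16 = 16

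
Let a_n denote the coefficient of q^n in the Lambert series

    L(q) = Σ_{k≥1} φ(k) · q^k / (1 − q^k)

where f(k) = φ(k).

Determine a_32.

q^32  k|32↦φ(k): 1:1 2:1 4:2 8:4 16:8 32:16  a_32=32

a_32 = 32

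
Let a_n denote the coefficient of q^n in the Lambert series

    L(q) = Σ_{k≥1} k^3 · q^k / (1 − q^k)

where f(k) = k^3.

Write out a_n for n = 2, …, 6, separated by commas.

n=2: 1·2 2·1  f→[1+8]=9
[q^3] f(3)=27,f(1)=1 ⇒ 28
q^4  k|4↦f(k): 1:1 2:8 4:64  a_4=73
[q^5] f(1)=1,f(5)=125 ⇒ 126
n=6: 6·1 3·2 2·3 1·6  f→[216+27+8+1]=252

9, 28, 73, 126, 252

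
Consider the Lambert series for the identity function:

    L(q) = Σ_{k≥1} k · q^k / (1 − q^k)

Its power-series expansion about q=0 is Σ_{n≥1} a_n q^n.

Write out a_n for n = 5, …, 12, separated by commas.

d|5:{1,5}  Σf=1+5=6
q^6  k|6↦f(k): 6:6 3:3 2:2 1:1  a_6=12
[q^7] f(7)=7,f(1)=1 ⇒ 8
d|8:{1,2,4,8}  Σf=1+2+4+8=15
[q^9] f(1)=1,f(3)=3,f(9)=9 ⇒ 13
n=10: 10·1 5·2 2·5 1·10  f→[10+5+2+1]=18
d|11:{1,11}  Σf=1+11=12
q^12  k|12↦f(k): 12:12 6:6 4:4 3:3 2:2 1:1  a_12=28

6, 12, 8, 15, 13, 18, 12, 28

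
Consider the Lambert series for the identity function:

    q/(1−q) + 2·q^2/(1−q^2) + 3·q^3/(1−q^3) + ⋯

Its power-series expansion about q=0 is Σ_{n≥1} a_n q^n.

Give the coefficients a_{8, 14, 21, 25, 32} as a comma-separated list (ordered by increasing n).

q^8  k|8↦f(k): 8:8 4:4 2:2 1:1  a_8=15
[q^14] f(14)=14,f(7)=7,f(2)=2,f(1)=1 ⇒ 24
d|21:{21,7,3,1}  Σf=21+7+3+1=32
d|25:{1,5,25}  Σf=1+5+25=31
d|32:{1,2,4,8,16,32}  Σf=1+2+4+8+16+32=63

15, 24, 32, 31, 63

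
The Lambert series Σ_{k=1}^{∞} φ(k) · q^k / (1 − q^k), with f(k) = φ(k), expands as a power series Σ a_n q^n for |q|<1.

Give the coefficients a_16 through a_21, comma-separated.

[q^16] φ(1)=1,φ(2)=1,φ(4)=2,φ(8)=4,φ(16)=8 ⇒ 16
q^17  k|17↦φ(k): 1:1 17:16  a_17=17
n=18: 18·1 9·2 6·3 3·6 2·9 1·18  φ→[6+6+2+2+1+1]=18
d|19:{19,1}  Σφ=18+1=19
[q^20] φ(20)=8,φ(10)=4,φ(5)=4,φ(4)=2,φ(2)=1,φ(1)=1 ⇒ 20
q^21  k|21↦φ(k): 21:12 7:6 3:2 1:1  a_21=21

16, 17, 18, 19, 20, 21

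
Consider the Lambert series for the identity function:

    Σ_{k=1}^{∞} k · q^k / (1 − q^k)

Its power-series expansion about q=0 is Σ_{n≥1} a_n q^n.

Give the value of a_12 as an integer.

a_12 = 28

d|12:{12,6,4,3,2,1}  Σf=12+6+4+3+2+1=28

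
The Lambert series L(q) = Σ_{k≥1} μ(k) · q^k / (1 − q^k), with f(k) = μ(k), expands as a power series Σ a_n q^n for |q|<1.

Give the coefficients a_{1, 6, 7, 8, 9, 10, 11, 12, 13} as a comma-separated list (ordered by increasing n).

1, 0, 0, 0, 0, 0, 0, 0, 0

n=1: 1·1  μ→[1]=1
[q^6] μ(1)=1,μ(2)=-1,μ(3)=-1,μ(6)=1 ⇒ 0
[q^7] μ(1)=1,μ(7)=-1 ⇒ 0
[q^8] μ(8)=0,μ(4)=0,μ(2)=-1,μ(1)=1 ⇒ 0
[q^9] μ(9)=0,μ(3)=-1,μ(1)=1 ⇒ 0
[q^10] μ(1)=1,μ(2)=-1,μ(5)=-1,μ(10)=1 ⇒ 0
n=11: 1·11 11·1  μ→[1+(-1)]=0
[q^12] μ(1)=1,μ(2)=-1,μ(3)=-1,μ(4)=0,μ(6)=1,μ(12)=0 ⇒ 0
n=13: 13·1 1·13  μ→[(-1)+1]=0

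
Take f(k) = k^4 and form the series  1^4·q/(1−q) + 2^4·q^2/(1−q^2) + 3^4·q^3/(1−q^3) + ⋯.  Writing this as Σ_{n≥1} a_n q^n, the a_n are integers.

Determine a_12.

a_12 = 22386

n=12: 12·1 6·2 4·3 3·4 2·6 1·12  f→[20736+1296+256+81+16+1]=22386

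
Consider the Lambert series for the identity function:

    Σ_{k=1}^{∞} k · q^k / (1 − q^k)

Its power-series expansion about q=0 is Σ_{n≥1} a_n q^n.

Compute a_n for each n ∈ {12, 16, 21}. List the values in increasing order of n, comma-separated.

d|12:{12,6,4,3,2,1}  Σf=12+6+4+3+2+1=28
q^16  k|16↦f(k): 1:1 2:2 4:4 8:8 16:16  a_16=31
n=21: 1·21 3·7 7·3 21·1  f→[1+3+7+21]=32

28, 31, 32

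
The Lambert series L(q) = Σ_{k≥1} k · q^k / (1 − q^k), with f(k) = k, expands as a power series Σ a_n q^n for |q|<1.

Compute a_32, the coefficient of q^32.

a_32 = 63

[q^32] f(32)=32,f(16)=16,f(8)=8,f(4)=4,f(2)=2,f(1)=1 ⇒ 63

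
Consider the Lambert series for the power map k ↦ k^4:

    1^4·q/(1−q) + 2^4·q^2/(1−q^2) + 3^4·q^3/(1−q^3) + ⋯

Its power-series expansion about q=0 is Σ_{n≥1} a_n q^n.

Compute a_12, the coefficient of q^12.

d|12:{1,2,3,4,6,12}  Σf=1+16+81+256+1296+20736=22386

a_12 = 22386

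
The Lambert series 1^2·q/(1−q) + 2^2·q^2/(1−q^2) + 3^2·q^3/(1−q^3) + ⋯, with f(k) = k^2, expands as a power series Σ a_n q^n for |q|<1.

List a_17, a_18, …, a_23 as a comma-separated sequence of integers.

d|17:{1,17}  Σf=1+289=290
n=18: 18·1 9·2 6·3 3·6 2·9 1·18  f→[324+81+36+9+4+1]=455
d|19:{19,1}  Σf=361+1=362
[q^20] f(1)=1,f(2)=4,f(4)=16,f(5)=25,f(10)=100,f(20)=400 ⇒ 546
n=21: 1·21 3·7 7·3 21·1  f→[1+9+49+441]=500
q^22  k|22↦f(k): 22:484 11:121 2:4 1:1  a_22=610
[q^23] f(23)=529,f(1)=1 ⇒ 530

290, 455, 362, 546, 500, 610, 530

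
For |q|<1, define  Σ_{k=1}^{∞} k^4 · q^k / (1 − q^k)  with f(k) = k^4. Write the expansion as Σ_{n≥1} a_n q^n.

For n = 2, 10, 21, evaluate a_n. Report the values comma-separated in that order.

d|2:{1,2}  Σf=1+16=17
d|10:{1,2,5,10}  Σf=1+16+625+10000=10642
q^21  k|21↦f(k): 21:194481 7:2401 3:81 1:1  a_21=196964

17, 10642, 196964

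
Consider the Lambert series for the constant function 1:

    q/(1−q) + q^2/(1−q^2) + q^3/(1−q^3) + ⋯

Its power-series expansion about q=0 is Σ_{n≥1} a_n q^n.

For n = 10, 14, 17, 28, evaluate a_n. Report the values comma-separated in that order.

q^10  k|10↦f(k): 10:1 5:1 2:1 1:1  a_10=4
q^14  k|14↦f(k): 1:1 2:1 7:1 14:1  a_14=4
n=17: 1·17 17·1  f→[1+1]=2
[q^28] f(1)=1,f(2)=1,f(4)=1,f(7)=1,f(14)=1,f(28)=1 ⇒ 6

4, 4, 2, 6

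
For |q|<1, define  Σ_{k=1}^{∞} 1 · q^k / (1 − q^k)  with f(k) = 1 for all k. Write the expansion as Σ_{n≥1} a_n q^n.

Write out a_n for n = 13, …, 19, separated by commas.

n=13: 13·1 1·13  f→[1+1]=2
d|14:{14,7,2,1}  Σf=1+1+1+1=4
[q^15] f(1)=1,f(3)=1,f(5)=1,f(15)=1 ⇒ 4
[q^16] f(1)=1,f(2)=1,f(4)=1,f(8)=1,f(16)=1 ⇒ 5
n=17: 1·17 17·1  f→[1+1]=2
q^18  k|18↦f(k): 1:1 2:1 3:1 6:1 9:1 18:1  a_18=6
n=19: 1·19 19·1  f→[1+1]=2

2, 4, 4, 5, 2, 6, 2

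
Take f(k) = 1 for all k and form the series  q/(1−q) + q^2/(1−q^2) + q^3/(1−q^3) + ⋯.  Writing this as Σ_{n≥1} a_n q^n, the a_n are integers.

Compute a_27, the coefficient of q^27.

a_27 = 4

q^27  k|27↦f(k): 1:1 3:1 9:1 27:1  a_27=4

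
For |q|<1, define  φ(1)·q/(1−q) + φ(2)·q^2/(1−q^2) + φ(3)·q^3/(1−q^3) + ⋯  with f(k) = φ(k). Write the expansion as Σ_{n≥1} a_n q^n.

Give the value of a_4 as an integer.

d|4:{4,2,1}  Σφ=2+1+1=4

a_4 = 4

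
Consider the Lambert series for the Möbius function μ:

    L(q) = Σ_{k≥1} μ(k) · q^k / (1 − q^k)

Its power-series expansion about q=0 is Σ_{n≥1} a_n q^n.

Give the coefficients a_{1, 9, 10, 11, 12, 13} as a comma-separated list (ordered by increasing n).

[q^1] μ(1)=1 ⇒ 1
d|9:{1,3,9}  Σμ=1+(-1)+0=0
q^10  k|10↦μ(k): 10:1 5:-1 2:-1 1:1  a_10=0
q^11  k|11↦μ(k): 11:-1 1:1  a_11=0
d|12:{1,2,3,4,6,12}  Σμ=1+(-1)+(-1)+0+1+0=0
d|13:{13,1}  Σμ=(-1)+1=0

1, 0, 0, 0, 0, 0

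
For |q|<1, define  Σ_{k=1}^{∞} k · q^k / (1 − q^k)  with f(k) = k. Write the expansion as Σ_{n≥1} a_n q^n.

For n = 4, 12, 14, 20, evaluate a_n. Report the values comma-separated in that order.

q^4  k|4↦f(k): 4:4 2:2 1:1  a_4=7
[q^12] f(1)=1,f(2)=2,f(3)=3,f(4)=4,f(6)=6,f(12)=12 ⇒ 28
q^14  k|14↦f(k): 1:1 2:2 7:7 14:14  a_14=24
[q^20] f(1)=1,f(2)=2,f(4)=4,f(5)=5,f(10)=10,f(20)=20 ⇒ 42

7, 28, 24, 42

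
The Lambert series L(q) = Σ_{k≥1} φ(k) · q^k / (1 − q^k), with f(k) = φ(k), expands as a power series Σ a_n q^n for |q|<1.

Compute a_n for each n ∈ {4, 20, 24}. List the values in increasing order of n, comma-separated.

n=4: 1·4 2·2 4·1  φ→[1+1+2]=4
n=20: 1·20 2·10 4·5 5·4 10·2 20·1  φ→[1+1+2+4+4+8]=20
[q^24] φ(1)=1,φ(2)=1,φ(3)=2,φ(4)=2,φ(6)=2,φ(8)=4,φ(12)=4,φ(24)=8 ⇒ 24

4, 20, 24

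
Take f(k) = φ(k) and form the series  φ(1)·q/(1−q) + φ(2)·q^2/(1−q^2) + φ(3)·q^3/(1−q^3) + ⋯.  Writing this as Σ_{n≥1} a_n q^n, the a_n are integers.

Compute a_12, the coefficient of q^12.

q^12  k|12↦φ(k): 1:1 2:1 3:2 4:2 6:2 12:4  a_12=12

a_12 = 12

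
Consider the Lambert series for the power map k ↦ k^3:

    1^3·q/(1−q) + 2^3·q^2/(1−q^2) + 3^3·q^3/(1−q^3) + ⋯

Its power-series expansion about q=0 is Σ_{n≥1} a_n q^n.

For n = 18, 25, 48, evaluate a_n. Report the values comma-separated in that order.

n=18: 18·1 9·2 6·3 3·6 2·9 1·18  f→[5832+729+216+27+8+1]=6813
d|25:{25,5,1}  Σf=15625+125+1=15751
n=48: 48·1 24·2 16·3 12·4 8·6 6·8 4·12 3·16 2·24 1·48  f→[110592+13824+4096+1728+512+216+64+27+8+1]=131068

6813, 15751, 131068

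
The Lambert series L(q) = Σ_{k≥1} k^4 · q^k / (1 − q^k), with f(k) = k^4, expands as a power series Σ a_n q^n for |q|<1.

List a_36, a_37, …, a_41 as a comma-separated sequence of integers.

q^36  k|36↦f(k): 36:1679616 18:104976 12:20736 9:6561 6:1296 4:256 3:81 2:16 1:1  a_36=1813539
[q^37] f(1)=1,f(37)=1874161 ⇒ 1874162
n=38: 38·1 19·2 2·19 1·38  f→[2085136+130321+16+1]=2215474
d|39:{39,13,3,1}  Σf=2313441+28561+81+1=2342084
[q^40] f(1)=1,f(2)=16,f(4)=256,f(5)=625,f(8)=4096,f(10)=10000,f(20)=160000,f(40)=2560000 ⇒ 2734994
n=41: 1·41 41·1  f→[1+2825761]=2825762

1813539, 1874162, 2215474, 2342084, 2734994, 2825762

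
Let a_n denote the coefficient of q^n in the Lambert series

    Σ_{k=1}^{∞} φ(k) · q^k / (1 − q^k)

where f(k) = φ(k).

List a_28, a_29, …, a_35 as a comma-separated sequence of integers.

d|28:{28,14,7,4,2,1}  Σφ=12+6+6+2+1+1=28
q^29  k|29↦φ(k): 1:1 29:28  a_29=29
[q^30] φ(1)=1,φ(2)=1,φ(3)=2,φ(5)=4,φ(6)=2,φ(10)=4,φ(15)=8,φ(30)=8 ⇒ 30
[q^31] φ(1)=1,φ(31)=30 ⇒ 31
q^32  k|32↦φ(k): 32:16 16:8 8:4 4:2 2:1 1:1  a_32=32
q^33  k|33↦φ(k): 1:1 3:2 11:10 33:20  a_33=33
d|34:{34,17,2,1}  Σφ=16+16+1+1=34
q^35  k|35↦φ(k): 1:1 5:4 7:6 35:24  a_35=35

28, 29, 30, 31, 32, 33, 34, 35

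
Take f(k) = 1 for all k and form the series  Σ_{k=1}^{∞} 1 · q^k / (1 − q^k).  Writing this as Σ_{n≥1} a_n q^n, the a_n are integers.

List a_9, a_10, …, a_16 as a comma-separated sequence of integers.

3, 4, 2, 6, 2, 4, 4, 5

[q^9] f(9)=1,f(3)=1,f(1)=1 ⇒ 3
q^10  k|10↦f(k): 1:1 2:1 5:1 10:1  a_10=4
[q^11] f(11)=1,f(1)=1 ⇒ 2
n=12: 12·1 6·2 4·3 3·4 2·6 1·12  f→[1+1+1+1+1+1]=6
[q^13] f(1)=1,f(13)=1 ⇒ 2
[q^14] f(14)=1,f(7)=1,f(2)=1,f(1)=1 ⇒ 4
[q^15] f(1)=1,f(3)=1,f(5)=1,f(15)=1 ⇒ 4
d|16:{1,2,4,8,16}  Σf=1+1+1+1+1=5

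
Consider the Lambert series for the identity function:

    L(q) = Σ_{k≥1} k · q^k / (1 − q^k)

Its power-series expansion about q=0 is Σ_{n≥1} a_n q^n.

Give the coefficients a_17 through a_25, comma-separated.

18, 39, 20, 42, 32, 36, 24, 60, 31

d|17:{1,17}  Σf=1+17=18
q^18  k|18↦f(k): 1:1 2:2 3:3 6:6 9:9 18:18  a_18=39
n=19: 1·19 19·1  f→[1+19]=20
d|20:{20,10,5,4,2,1}  Σf=20+10+5+4+2+1=42
[q^21] f(1)=1,f(3)=3,f(7)=7,f(21)=21 ⇒ 32
[q^22] f(22)=22,f(11)=11,f(2)=2,f(1)=1 ⇒ 36
q^23  k|23↦f(k): 1:1 23:23  a_23=24
[q^24] f(24)=24,f(12)=12,f(8)=8,f(6)=6,f(4)=4,f(3)=3,f(2)=2,f(1)=1 ⇒ 60
[q^25] f(25)=25,f(5)=5,f(1)=1 ⇒ 31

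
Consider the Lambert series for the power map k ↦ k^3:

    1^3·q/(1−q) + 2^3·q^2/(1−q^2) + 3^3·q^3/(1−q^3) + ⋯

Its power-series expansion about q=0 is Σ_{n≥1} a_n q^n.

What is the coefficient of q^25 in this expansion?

[q^25] f(1)=1,f(5)=125,f(25)=15625 ⇒ 15751

a_25 = 15751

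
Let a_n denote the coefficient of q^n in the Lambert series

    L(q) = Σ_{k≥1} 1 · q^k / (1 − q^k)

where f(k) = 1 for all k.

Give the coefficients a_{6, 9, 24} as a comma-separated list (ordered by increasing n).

4, 3, 8

[q^6] f(6)=1,f(3)=1,f(2)=1,f(1)=1 ⇒ 4
[q^9] f(9)=1,f(3)=1,f(1)=1 ⇒ 3
q^24  k|24↦f(k): 1:1 2:1 3:1 4:1 6:1 8:1 12:1 24:1  a_24=8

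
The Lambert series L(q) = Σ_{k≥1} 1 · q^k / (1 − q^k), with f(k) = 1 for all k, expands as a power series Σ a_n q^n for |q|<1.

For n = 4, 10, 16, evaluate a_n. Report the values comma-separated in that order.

n=4: 4·1 2·2 1·4  f→[1+1+1]=3
n=10: 1·10 2·5 5·2 10·1  f→[1+1+1+1]=4
n=16: 16·1 8·2 4·4 2·8 1·16  f→[1+1+1+1+1]=5

3, 4, 5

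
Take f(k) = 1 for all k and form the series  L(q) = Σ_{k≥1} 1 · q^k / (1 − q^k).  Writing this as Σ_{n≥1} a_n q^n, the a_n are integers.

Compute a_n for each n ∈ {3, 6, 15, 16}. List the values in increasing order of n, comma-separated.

q^3  k|3↦f(k): 3:1 1:1  a_3=2
[q^6] f(6)=1,f(3)=1,f(2)=1,f(1)=1 ⇒ 4
n=15: 15·1 5·3 3·5 1·15  f→[1+1+1+1]=4
d|16:{1,2,4,8,16}  Σf=1+1+1+1+1=5

2, 4, 4, 5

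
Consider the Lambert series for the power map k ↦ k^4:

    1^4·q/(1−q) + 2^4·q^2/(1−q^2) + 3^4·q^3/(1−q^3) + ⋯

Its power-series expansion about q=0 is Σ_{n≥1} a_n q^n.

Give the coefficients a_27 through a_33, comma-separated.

538084, 655746, 707282, 872644, 923522, 1118481, 1200644

n=27: 1·27 3·9 9·3 27·1  f→[1+81+6561+531441]=538084
[q^28] f(1)=1,f(2)=16,f(4)=256,f(7)=2401,f(14)=38416,f(28)=614656 ⇒ 655746
d|29:{1,29}  Σf=1+707281=707282
q^30  k|30↦f(k): 1:1 2:16 3:81 5:625 6:1296 10:10000 15:50625 30:810000  a_30=872644
d|31:{1,31}  Σf=1+923521=923522
d|32:{32,16,8,4,2,1}  Σf=1048576+65536+4096+256+16+1=1118481
n=33: 1·33 3·11 11·3 33·1  f→[1+81+14641+1185921]=1200644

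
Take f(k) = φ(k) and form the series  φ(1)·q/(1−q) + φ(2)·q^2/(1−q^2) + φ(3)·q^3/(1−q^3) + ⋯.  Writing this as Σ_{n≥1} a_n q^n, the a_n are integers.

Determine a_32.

d|32:{32,16,8,4,2,1}  Σφ=16+8+4+2+1+1=32

a_32 = 32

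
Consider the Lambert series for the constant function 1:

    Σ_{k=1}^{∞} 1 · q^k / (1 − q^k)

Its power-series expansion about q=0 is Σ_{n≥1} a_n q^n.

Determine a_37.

a_37 = 2

[q^37] f(37)=1,f(1)=1 ⇒ 2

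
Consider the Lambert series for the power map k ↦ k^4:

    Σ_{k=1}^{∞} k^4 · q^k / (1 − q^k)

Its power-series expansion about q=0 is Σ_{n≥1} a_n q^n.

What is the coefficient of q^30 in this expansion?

n=30: 30·1 15·2 10·3 6·5 5·6 3·10 2·15 1·30  f→[810000+50625+10000+1296+625+81+16+1]=872644

a_30 = 872644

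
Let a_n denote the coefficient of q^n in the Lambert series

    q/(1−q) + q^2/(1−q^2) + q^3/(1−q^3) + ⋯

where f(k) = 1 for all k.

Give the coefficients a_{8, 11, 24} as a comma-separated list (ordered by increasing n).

4, 2, 8

q^8  k|8↦f(k): 8:1 4:1 2:1 1:1  a_8=4
n=11: 1·11 11·1  f→[1+1]=2
d|24:{1,2,3,4,6,8,12,24}  Σf=1+1+1+1+1+1+1+1=8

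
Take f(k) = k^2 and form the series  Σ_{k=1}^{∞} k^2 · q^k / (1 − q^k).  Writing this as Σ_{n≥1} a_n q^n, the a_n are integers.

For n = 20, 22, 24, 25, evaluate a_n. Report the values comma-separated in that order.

n=20: 1·20 2·10 4·5 5·4 10·2 20·1  f→[1+4+16+25+100+400]=546
[q^22] f(22)=484,f(11)=121,f(2)=4,f(1)=1 ⇒ 610
[q^24] f(24)=576,f(12)=144,f(8)=64,f(6)=36,f(4)=16,f(3)=9,f(2)=4,f(1)=1 ⇒ 850
q^25  k|25↦f(k): 1:1 5:25 25:625  a_25=651

546, 610, 850, 651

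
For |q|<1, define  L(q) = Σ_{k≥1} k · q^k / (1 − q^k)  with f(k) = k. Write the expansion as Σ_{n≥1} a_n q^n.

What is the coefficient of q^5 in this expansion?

a_5 = 6

d|5:{5,1}  Σf=5+1=6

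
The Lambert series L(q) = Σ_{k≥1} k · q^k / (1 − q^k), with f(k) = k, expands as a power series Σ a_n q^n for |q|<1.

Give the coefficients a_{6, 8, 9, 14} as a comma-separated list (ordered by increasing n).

n=6: 1·6 2·3 3·2 6·1  f→[1+2+3+6]=12
[q^8] f(8)=8,f(4)=4,f(2)=2,f(1)=1 ⇒ 15
q^9  k|9↦f(k): 1:1 3:3 9:9  a_9=13
q^14  k|14↦f(k): 14:14 7:7 2:2 1:1  a_14=24

12, 15, 13, 24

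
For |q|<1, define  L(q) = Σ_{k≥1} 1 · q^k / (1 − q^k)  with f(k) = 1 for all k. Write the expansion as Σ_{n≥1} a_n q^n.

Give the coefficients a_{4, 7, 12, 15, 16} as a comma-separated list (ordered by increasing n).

3, 2, 6, 4, 5

q^4  k|4↦f(k): 1:1 2:1 4:1  a_4=3
[q^7] f(1)=1,f(7)=1 ⇒ 2
n=12: 1·12 2·6 3·4 4·3 6·2 12·1  f→[1+1+1+1+1+1]=6
[q^15] f(15)=1,f(5)=1,f(3)=1,f(1)=1 ⇒ 4
d|16:{16,8,4,2,1}  Σf=1+1+1+1+1=5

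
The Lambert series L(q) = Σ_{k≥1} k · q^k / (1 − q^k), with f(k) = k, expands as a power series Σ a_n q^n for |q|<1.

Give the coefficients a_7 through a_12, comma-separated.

n=7: 7·1 1·7  f→[7+1]=8
n=8: 1·8 2·4 4·2 8·1  f→[1+2+4+8]=15
d|9:{9,3,1}  Σf=9+3+1=13
q^10  k|10↦f(k): 10:10 5:5 2:2 1:1  a_10=18
[q^11] f(11)=11,f(1)=1 ⇒ 12
[q^12] f(1)=1,f(2)=2,f(3)=3,f(4)=4,f(6)=6,f(12)=12 ⇒ 28

8, 15, 13, 18, 12, 28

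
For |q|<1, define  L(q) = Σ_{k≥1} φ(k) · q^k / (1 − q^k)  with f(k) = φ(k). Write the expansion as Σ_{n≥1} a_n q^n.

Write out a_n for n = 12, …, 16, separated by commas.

d|12:{1,2,3,4,6,12}  Σφ=1+1+2+2+2+4=12
n=13: 1·13 13·1  φ→[1+12]=13
n=14: 1·14 2·7 7·2 14·1  φ→[1+1+6+6]=14
[q^15] φ(1)=1,φ(3)=2,φ(5)=4,φ(15)=8 ⇒ 15
q^16  k|16↦φ(k): 16:8 8:4 4:2 2:1 1:1  a_16=16

12, 13, 14, 15, 16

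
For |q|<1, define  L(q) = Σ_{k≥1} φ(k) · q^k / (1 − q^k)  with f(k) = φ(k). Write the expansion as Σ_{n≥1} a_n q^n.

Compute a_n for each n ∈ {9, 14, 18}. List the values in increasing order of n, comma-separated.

[q^9] φ(1)=1,φ(3)=2,φ(9)=6 ⇒ 9
d|14:{14,7,2,1}  Σφ=6+6+1+1=14
d|18:{1,2,3,6,9,18}  Σφ=1+1+2+2+6+6=18

9, 14, 18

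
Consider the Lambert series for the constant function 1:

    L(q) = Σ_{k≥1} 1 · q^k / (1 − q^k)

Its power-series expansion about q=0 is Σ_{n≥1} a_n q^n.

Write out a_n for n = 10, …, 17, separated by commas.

4, 2, 6, 2, 4, 4, 5, 2

n=10: 10·1 5·2 2·5 1·10  f→[1+1+1+1]=4
d|11:{1,11}  Σf=1+1=2
n=12: 1·12 2·6 3·4 4·3 6·2 12·1  f→[1+1+1+1+1+1]=6
[q^13] f(1)=1,f(13)=1 ⇒ 2
d|14:{1,2,7,14}  Σf=1+1+1+1=4
[q^15] f(1)=1,f(3)=1,f(5)=1,f(15)=1 ⇒ 4
q^16  k|16↦f(k): 16:1 8:1 4:1 2:1 1:1  a_16=5
d|17:{1,17}  Σf=1+1=2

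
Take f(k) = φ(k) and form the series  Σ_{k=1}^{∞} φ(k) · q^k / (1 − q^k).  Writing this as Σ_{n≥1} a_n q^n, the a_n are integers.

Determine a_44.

n=44: 1·44 2·22 4·11 11·4 22·2 44·1  φ→[1+1+2+10+10+20]=44

a_44 = 44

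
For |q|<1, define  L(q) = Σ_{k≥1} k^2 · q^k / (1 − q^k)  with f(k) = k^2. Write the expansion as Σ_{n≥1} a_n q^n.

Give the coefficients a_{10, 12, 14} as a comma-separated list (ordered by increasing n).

130, 210, 250

[q^10] f(1)=1,f(2)=4,f(5)=25,f(10)=100 ⇒ 130
[q^12] f(1)=1,f(2)=4,f(3)=9,f(4)=16,f(6)=36,f(12)=144 ⇒ 210
d|14:{14,7,2,1}  Σf=196+49+4+1=250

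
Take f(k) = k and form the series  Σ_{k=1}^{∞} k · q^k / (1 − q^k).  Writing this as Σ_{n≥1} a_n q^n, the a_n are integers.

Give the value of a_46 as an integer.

[q^46] f(1)=1,f(2)=2,f(23)=23,f(46)=46 ⇒ 72

a_46 = 72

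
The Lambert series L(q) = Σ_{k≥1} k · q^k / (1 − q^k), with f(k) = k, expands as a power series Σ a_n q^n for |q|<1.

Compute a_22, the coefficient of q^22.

a_22 = 36

[q^22] f(22)=22,f(11)=11,f(2)=2,f(1)=1 ⇒ 36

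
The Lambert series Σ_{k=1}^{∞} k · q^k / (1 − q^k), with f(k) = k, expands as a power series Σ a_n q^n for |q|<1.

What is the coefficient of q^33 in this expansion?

d|33:{33,11,3,1}  Σf=33+11+3+1=48

a_33 = 48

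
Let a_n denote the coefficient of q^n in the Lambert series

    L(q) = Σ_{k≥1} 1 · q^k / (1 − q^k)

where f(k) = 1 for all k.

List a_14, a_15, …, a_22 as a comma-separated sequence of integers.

q^14  k|14↦f(k): 14:1 7:1 2:1 1:1  a_14=4
n=15: 15·1 5·3 3·5 1·15  f→[1+1+1+1]=4
q^16  k|16↦f(k): 16:1 8:1 4:1 2:1 1:1  a_16=5
[q^17] f(1)=1,f(17)=1 ⇒ 2
q^18  k|18↦f(k): 1:1 2:1 3:1 6:1 9:1 18:1  a_18=6
[q^19] f(19)=1,f(1)=1 ⇒ 2
[q^20] f(1)=1,f(2)=1,f(4)=1,f(5)=1,f(10)=1,f(20)=1 ⇒ 6
[q^21] f(21)=1,f(7)=1,f(3)=1,f(1)=1 ⇒ 4
[q^22] f(22)=1,f(11)=1,f(2)=1,f(1)=1 ⇒ 4

4, 4, 5, 2, 6, 2, 6, 4, 4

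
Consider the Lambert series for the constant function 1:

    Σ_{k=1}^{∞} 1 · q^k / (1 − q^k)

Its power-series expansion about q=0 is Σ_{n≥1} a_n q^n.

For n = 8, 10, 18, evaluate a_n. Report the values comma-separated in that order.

q^8  k|8↦f(k): 1:1 2:1 4:1 8:1  a_8=4
q^10  k|10↦f(k): 1:1 2:1 5:1 10:1  a_10=4
n=18: 1·18 2·9 3·6 6·3 9·2 18·1  f→[1+1+1+1+1+1]=6

4, 4, 6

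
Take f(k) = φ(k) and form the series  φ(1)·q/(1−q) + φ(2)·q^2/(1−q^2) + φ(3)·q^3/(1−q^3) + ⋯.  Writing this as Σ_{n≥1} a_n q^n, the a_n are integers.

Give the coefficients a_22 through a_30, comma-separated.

[q^22] φ(1)=1,φ(2)=1,φ(11)=10,φ(22)=10 ⇒ 22
n=23: 1·23 23·1  φ→[1+22]=23
d|24:{24,12,8,6,4,3,2,1}  Σφ=8+4+4+2+2+2+1+1=24
q^25  k|25↦φ(k): 1:1 5:4 25:20  a_25=25
n=26: 26·1 13·2 2·13 1·26  φ→[12+12+1+1]=26
d|27:{1,3,9,27}  Σφ=1+2+6+18=27
n=28: 1·28 2·14 4·7 7·4 14·2 28·1  φ→[1+1+2+6+6+12]=28
[q^29] φ(29)=28,φ(1)=1 ⇒ 29
[q^30] φ(1)=1,φ(2)=1,φ(3)=2,φ(5)=4,φ(6)=2,φ(10)=4,φ(15)=8,φ(30)=8 ⇒ 30

22, 23, 24, 25, 26, 27, 28, 29, 30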